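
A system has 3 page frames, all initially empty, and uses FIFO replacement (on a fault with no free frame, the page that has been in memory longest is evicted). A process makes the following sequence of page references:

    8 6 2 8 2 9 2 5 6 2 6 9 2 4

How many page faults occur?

9

8 -> fault, frames [8]
6 -> fault, frames [8, 6]
2 -> fault, frames [8, 6, 2]
8 -> hit
2 -> hit
9 -> fault, evict 8, frames [6, 2, 9]
2 -> hit
5 -> fault, evict 6, frames [2, 9, 5]
6 -> fault, evict 2, frames [9, 5, 6]
2 -> fault, evict 9, frames [5, 6, 2]
6 -> hit
9 -> fault, evict 5, frames [6, 2, 9]
2 -> hit
4 -> fault, evict 6, frames [2, 9, 4]
Page faults: 9.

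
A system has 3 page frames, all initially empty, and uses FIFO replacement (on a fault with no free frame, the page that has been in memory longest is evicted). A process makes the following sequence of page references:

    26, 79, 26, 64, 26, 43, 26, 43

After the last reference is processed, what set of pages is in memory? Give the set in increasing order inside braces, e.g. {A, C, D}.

26 -> miss, frames [26]
79 -> miss, frames [26, 79]
26 -> hit
64 -> miss, frames [26, 79, 64]
26 -> hit
43 -> miss, evict 26, frames [79, 64, 43]
26 -> miss, evict 79, frames [64, 43, 26]
43 -> hit

{26, 43, 64}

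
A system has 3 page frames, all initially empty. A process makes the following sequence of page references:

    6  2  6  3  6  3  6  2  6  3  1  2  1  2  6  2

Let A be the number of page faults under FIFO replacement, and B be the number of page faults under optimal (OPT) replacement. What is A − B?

2

Under FIFO: F F . F . . . . . . F . . . F F → 6 faults.
Under OPT: F F . F . . . . . . F . . . . . → 4 faults.
A − B = 6 − 4 = 2.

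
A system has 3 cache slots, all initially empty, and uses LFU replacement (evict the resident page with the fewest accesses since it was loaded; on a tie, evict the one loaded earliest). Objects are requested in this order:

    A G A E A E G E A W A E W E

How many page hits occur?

A: miss, frames {A}
G: miss, frames {A,G}
A: hit
E: miss, frames {A,G,E}
A: hit
E: hit
G: hit
E: hit
A: hit
W: miss, evict G, frames {A,E,W}
A: hit
E: hit
W: hit
E: hit
Hits: 10.

10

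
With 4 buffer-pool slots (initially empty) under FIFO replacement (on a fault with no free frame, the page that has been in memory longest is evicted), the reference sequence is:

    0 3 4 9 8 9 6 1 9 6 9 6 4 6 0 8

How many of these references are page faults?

0: fault, frames (0)
3: fault, frames (0 3)
4: fault, frames (0 3 4)
9: fault, frames (0 3 4 9)
8: fault, evict 0, frames (3 4 9 8)
9: hit
6: fault, evict 3, frames (4 9 8 6)
1: fault, evict 4, frames (9 8 6 1)
9: hit
6: hit
9: hit
6: hit
4: fault, evict 9, frames (8 6 1 4)
6: hit
0: fault, evict 8, frames (6 1 4 0)
8: fault, evict 6, frames (1 4 0 8)
Page faults: 10.

10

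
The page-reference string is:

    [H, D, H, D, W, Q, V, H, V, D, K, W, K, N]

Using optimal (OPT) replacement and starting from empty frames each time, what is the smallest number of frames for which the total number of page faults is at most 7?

4

f=1: 14 faults
f=2: 9 faults
f=3: 8 faults
f=4: 7 faults
f=5: 7 faults
f=6: 7 faults
f=7: 7 faults
Smallest f with faults ≤ 7 is 4.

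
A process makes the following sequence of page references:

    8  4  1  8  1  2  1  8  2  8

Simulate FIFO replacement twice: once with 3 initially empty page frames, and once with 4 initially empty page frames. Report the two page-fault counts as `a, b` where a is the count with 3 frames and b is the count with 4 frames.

3 frames: F F F . . F . F . . → 5 faults.
4 frames: F F F . . F . . . . → 4 faults.
4 < 5: adding a frame reduced faults, as is typical.

5, 4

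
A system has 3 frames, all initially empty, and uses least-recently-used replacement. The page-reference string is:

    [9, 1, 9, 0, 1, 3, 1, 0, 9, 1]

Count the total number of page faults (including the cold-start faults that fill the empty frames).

9 → fault, frames (9)
1 → fault, frames (9 1)
9 → hit
0 → fault, frames (1 9 0)
1 → hit
3 → fault, evict 9, frames (0 1 3)
1 → hit
0 → hit
9 → fault, evict 3, frames (1 0 9)
1 → hit
Page faults: 5.

5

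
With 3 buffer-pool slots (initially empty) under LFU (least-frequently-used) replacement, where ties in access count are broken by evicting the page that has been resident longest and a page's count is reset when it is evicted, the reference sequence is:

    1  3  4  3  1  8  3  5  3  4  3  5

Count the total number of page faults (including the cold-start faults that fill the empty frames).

1: fault, frames {1}
3: fault, frames {1,3}
4: fault, frames {1,3,4}
3: hit
1: hit
8: fault, evict 4, frames {1,3,8}
3: hit
5: fault, evict 8, frames {1,3,5}
3: hit
4: fault, evict 5, frames {1,3,4}
3: hit
5: fault, evict 4, frames {1,3,5}
Page faults: 7.

7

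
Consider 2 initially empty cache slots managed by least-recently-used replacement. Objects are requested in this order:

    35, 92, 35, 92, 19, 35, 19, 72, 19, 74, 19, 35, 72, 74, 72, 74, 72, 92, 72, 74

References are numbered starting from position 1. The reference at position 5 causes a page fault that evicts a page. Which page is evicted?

pos 1: 35 -> fault, frames (35)
pos 2: 92 -> fault, frames (35 92)
pos 3: 35 -> hit
pos 4: 92 -> hit
pos 5: 19 -> fault, evict 35, frames (92 19)
At position 5, page 35 is evicted.

35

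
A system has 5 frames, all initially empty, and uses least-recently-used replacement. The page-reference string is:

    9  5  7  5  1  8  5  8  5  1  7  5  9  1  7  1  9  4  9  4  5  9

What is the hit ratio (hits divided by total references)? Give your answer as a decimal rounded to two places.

9 → miss, frames {9}
5 → miss, frames {9,5}
7 → miss, frames {9,5,7}
5 → hit
1 → miss, frames {9,7,5,1}
8 → miss, frames {9,7,5,1,8}
5 → hit
8 → hit
5 → hit
1 → hit
7 → hit
5 → hit
9 → hit
1 → hit
7 → hit
1 → hit
9 → hit
4 → miss, evict 8, frames {5,7,1,9,4}
9 → hit
4 → hit
5 → hit
9 → hit
Hits: 16 of 22 references → 16/22 = 0.7273.

0.73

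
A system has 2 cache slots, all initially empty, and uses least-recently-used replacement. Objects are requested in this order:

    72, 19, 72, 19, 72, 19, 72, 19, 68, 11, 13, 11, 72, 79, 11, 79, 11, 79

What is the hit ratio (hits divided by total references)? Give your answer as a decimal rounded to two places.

0.56

72: fault, frames [72]
19: fault, frames [72, 19]
72: hit
19: hit
72: hit
19: hit
72: hit
19: hit
68: fault, evict 72, frames [19, 68]
11: fault, evict 19, frames [68, 11]
13: fault, evict 68, frames [11, 13]
11: hit
72: fault, evict 13, frames [11, 72]
79: fault, evict 11, frames [72, 79]
11: fault, evict 72, frames [79, 11]
79: hit
11: hit
79: hit
Hits: 10 of 18 references → 10/18 = 0.5556.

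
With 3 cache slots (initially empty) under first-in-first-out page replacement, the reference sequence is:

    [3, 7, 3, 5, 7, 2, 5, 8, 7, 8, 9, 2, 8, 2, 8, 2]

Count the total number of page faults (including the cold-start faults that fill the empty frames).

3 -> miss, frames [3]
7 -> miss, frames [3, 7]
3 -> hit
5 -> miss, frames [3, 7, 5]
7 -> hit
2 -> miss, evict 3, frames [7, 5, 2]
5 -> hit
8 -> miss, evict 7, frames [5, 2, 8]
7 -> miss, evict 5, frames [2, 8, 7]
8 -> hit
9 -> miss, evict 2, frames [8, 7, 9]
2 -> miss, evict 8, frames [7, 9, 2]
8 -> miss, evict 7, frames [9, 2, 8]
2 -> hit
8 -> hit
2 -> hit
Page faults: 9.

9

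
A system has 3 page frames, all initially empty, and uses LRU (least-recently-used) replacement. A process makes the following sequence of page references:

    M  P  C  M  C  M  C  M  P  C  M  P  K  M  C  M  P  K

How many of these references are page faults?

7

M → fault, frames (M)
P → fault, frames (M P)
C → fault, frames (M P C)
M → hit
C → hit
M → hit
C → hit
M → hit
P → hit
C → hit
M → hit
P → hit
K → fault, evict C, frames (M P K)
M → hit
C → fault, evict P, frames (K M C)
M → hit
P → fault, evict K, frames (C M P)
K → fault, evict C, frames (M P K)
Page faults: 7.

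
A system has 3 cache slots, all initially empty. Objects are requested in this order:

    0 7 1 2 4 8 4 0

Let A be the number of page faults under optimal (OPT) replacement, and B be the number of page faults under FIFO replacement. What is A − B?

-1

Under OPT: F F F F F F . . → 6 faults.
Under FIFO: F F F F F F . F → 7 faults.
A − B = 6 − 7 = -1.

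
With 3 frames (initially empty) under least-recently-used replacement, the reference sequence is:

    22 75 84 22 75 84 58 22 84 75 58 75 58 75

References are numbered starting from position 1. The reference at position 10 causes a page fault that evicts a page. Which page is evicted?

pos 1: 22: fault, frames [22]
pos 2: 75: fault, frames [22, 75]
pos 3: 84: fault, frames [22, 75, 84]
pos 4: 22: hit
pos 5: 75: hit
pos 6: 84: hit
pos 7: 58: fault, evict 22, frames [75, 84, 58]
pos 8: 22: fault, evict 75, frames [84, 58, 22]
pos 9: 84: hit
pos 10: 75: fault, evict 58, frames [22, 84, 75]
At position 10, page 58 is evicted.

58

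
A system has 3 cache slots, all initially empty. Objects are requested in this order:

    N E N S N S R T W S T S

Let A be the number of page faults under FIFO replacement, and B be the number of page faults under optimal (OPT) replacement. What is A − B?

1

Under FIFO: F F . F . . F F F F . . → 7 faults.
Under OPT: F F . F . . F F F . . . → 6 faults.
A − B = 7 − 6 = 1.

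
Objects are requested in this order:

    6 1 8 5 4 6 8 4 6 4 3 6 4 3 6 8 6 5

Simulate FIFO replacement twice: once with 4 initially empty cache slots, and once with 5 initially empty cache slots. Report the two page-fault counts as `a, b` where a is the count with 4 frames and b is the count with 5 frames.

9, 7

4 frames: F F F F F F . . . . F . . . . F . F → 9 faults.
5 frames: F F F F F . . . . . F F . . . . . . → 7 faults.
7 < 9: adding a frame reduced faults, as is typical.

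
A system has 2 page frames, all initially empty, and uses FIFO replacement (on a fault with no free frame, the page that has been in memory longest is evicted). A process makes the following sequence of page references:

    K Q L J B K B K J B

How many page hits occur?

2

K -> miss, frames {K}
Q -> miss, frames {K,Q}
L -> miss, evict K, frames {Q,L}
J -> miss, evict Q, frames {L,J}
B -> miss, evict L, frames {J,B}
K -> miss, evict J, frames {B,K}
B -> hit
K -> hit
J -> miss, evict B, frames {K,J}
B -> miss, evict K, frames {J,B}
Hits: 2.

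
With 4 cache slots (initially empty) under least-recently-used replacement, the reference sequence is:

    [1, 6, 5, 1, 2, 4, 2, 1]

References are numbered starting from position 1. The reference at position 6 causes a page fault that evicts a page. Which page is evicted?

pos 1: 1 → fault, frames {1}
pos 2: 6 → fault, frames {1,6}
pos 3: 5 → fault, frames {1,6,5}
pos 4: 1 → hit
pos 5: 2 → fault, frames {6,5,1,2}
pos 6: 4 → fault, evict 6, frames {5,1,2,4}
At position 6, page 6 is evicted.

6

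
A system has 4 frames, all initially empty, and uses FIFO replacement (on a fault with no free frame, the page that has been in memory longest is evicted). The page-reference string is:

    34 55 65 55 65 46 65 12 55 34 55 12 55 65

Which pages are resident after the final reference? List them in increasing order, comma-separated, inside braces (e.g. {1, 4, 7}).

34: fault, frames [34]
55: fault, frames [34, 55]
65: fault, frames [34, 55, 65]
55: hit
65: hit
46: fault, frames [34, 55, 65, 46]
65: hit
12: fault, evict 34, frames [55, 65, 46, 12]
55: hit
34: fault, evict 55, frames [65, 46, 12, 34]
55: fault, evict 65, frames [46, 12, 34, 55]
12: hit
55: hit
65: fault, evict 46, frames [12, 34, 55, 65]

{12, 34, 55, 65}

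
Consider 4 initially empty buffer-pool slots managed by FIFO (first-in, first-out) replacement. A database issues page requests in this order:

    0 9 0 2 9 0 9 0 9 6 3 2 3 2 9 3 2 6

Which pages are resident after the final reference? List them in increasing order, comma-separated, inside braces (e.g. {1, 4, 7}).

{2, 3, 6, 9}

0 -> fault, frames {0}
9 -> fault, frames {0,9}
0 -> hit
2 -> fault, frames {0,9,2}
9 -> hit
0 -> hit
9 -> hit
0 -> hit
9 -> hit
6 -> fault, frames {0,9,2,6}
3 -> fault, evict 0, frames {9,2,6,3}
2 -> hit
3 -> hit
2 -> hit
9 -> hit
3 -> hit
2 -> hit
6 -> hit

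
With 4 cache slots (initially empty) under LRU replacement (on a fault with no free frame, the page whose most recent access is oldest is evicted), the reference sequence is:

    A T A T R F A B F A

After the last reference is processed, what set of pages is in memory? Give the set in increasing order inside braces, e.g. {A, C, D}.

{A, B, F, R}

A → fault, frames (A)
T → fault, frames (A T)
A → hit
T → hit
R → fault, frames (A T R)
F → fault, frames (A T R F)
A → hit
B → fault, evict T, frames (R F A B)
F → hit
A → hit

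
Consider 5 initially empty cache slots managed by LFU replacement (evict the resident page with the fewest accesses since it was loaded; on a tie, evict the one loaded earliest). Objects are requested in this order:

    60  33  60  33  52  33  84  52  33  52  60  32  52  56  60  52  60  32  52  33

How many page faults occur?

60 -> miss, frames (60)
33 -> miss, frames (60 33)
60 -> hit
33 -> hit
52 -> miss, frames (60 33 52)
33 -> hit
84 -> miss, frames (60 33 52 84)
52 -> hit
33 -> hit
52 -> hit
60 -> hit
32 -> miss, frames (60 33 52 84 32)
52 -> hit
56 -> miss, evict 84, frames (60 33 52 32 56)
60 -> hit
52 -> hit
60 -> hit
32 -> hit
52 -> hit
33 -> hit
Page faults: 6.

6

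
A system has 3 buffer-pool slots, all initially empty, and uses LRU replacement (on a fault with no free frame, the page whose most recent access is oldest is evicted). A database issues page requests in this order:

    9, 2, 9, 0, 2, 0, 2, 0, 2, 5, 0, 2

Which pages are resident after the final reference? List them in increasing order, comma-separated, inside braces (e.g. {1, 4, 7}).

9 → miss, frames [9]
2 → miss, frames [9, 2]
9 → hit
0 → miss, frames [2, 9, 0]
2 → hit
0 → hit
2 → hit
0 → hit
2 → hit
5 → miss, evict 9, frames [0, 2, 5]
0 → hit
2 → hit

{0, 2, 5}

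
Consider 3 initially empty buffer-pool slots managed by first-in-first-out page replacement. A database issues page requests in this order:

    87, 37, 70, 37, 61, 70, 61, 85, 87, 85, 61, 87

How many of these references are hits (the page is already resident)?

87 → miss, frames [87]
37 → miss, frames [87, 37]
70 → miss, frames [87, 37, 70]
37 → hit
61 → miss, evict 87, frames [37, 70, 61]
70 → hit
61 → hit
85 → miss, evict 37, frames [70, 61, 85]
87 → miss, evict 70, frames [61, 85, 87]
85 → hit
61 → hit
87 → hit
Hits: 6.

6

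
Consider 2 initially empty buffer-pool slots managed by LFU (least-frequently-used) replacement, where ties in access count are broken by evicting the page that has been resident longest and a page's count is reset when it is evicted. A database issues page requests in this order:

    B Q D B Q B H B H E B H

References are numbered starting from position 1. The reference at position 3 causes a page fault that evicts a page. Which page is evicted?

pos 1: B → miss, frames (B)
pos 2: Q → miss, frames (B Q)
pos 3: D → miss, evict B, frames (Q D)
At position 3, page B is evicted.

B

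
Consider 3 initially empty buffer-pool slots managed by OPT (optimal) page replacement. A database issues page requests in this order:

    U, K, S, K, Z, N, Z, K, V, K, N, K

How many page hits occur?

U: fault, frames [U]
K: fault, frames [U, K]
S: fault, frames [U, K, S]
K: hit
Z: fault, evict S, frames [U, K, Z]
N: fault, evict U, frames [K, Z, N]
Z: hit
K: hit
V: fault, evict Z, frames [K, N, V]
K: hit
N: hit
K: hit
Hits: 6.

6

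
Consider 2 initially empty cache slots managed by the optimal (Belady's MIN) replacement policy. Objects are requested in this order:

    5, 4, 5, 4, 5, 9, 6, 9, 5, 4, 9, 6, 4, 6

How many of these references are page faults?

5: miss, frames {5}
4: miss, frames {5,4}
5: hit
4: hit
5: hit
9: miss, evict 4, frames {5,9}
6: miss, evict 5, frames {9,6}
9: hit
5: miss, evict 6, frames {9,5}
4: miss, evict 5, frames {9,4}
9: hit
6: miss, evict 9, frames {4,6}
4: hit
6: hit
Page faults: 7.

7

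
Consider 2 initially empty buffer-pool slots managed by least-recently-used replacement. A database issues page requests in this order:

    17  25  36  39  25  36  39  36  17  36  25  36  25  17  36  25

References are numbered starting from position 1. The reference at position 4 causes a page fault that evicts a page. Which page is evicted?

pos 1: 17 -> fault, frames [17]
pos 2: 25 -> fault, frames [17, 25]
pos 3: 36 -> fault, evict 17, frames [25, 36]
pos 4: 39 -> fault, evict 25, frames [36, 39]
At position 4, page 25 is evicted.

25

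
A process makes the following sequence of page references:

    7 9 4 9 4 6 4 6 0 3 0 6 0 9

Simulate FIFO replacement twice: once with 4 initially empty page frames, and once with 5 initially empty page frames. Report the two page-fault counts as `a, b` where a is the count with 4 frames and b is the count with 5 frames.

7, 6

4 frames: F F F . . F . . F F . . . F → 7 faults.
5 frames: F F F . . F . . F F . . . . → 6 faults.
6 < 7: adding a frame reduced faults, as is typical.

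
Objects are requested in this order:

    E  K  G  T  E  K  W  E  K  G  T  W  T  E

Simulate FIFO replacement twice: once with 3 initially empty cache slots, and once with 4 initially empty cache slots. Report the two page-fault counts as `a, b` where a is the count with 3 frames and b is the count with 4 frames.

3 frames: F F F F F F F . . F F . . F → 10 faults.
4 frames: F F F F . . F F F F F F . F → 11 faults.
11 > 10: adding a frame increased faults — Belady's anomaly.

10, 11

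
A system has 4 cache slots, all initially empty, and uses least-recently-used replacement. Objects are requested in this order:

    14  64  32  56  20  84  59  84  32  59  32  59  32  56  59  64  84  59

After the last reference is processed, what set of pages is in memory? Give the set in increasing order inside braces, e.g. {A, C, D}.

14: fault, frames (14)
64: fault, frames (14 64)
32: fault, frames (14 64 32)
56: fault, frames (14 64 32 56)
20: fault, evict 14, frames (64 32 56 20)
84: fault, evict 64, frames (32 56 20 84)
59: fault, evict 32, frames (56 20 84 59)
84: hit
32: fault, evict 56, frames (20 59 84 32)
59: hit
32: hit
59: hit
32: hit
56: fault, evict 20, frames (84 59 32 56)
59: hit
64: fault, evict 84, frames (32 56 59 64)
84: fault, evict 32, frames (56 59 64 84)
59: hit

{56, 59, 64, 84}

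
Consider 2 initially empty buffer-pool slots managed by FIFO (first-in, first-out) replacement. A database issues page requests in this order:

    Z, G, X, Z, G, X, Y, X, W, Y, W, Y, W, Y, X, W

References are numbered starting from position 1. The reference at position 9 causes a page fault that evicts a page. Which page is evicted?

X

pos 1: Z: fault, frames [Z]
pos 2: G: fault, frames [Z, G]
pos 3: X: fault, evict Z, frames [G, X]
pos 4: Z: fault, evict G, frames [X, Z]
pos 5: G: fault, evict X, frames [Z, G]
pos 6: X: fault, evict Z, frames [G, X]
pos 7: Y: fault, evict G, frames [X, Y]
pos 8: X: hit
pos 9: W: fault, evict X, frames [Y, W]
At position 9, page X is evicted.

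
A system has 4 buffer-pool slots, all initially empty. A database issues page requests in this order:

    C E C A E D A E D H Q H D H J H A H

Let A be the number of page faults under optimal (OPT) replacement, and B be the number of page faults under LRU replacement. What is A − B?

Under OPT: F F . F . F . . . F F . . . F . . . → 7 faults.
Under LRU: F F . F . F . . . F F . . . F . F . → 8 faults.
A − B = 7 − 8 = -1.

-1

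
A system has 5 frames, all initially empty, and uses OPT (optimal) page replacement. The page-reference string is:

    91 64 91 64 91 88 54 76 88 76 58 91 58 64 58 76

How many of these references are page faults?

6

91 → miss, frames {91}
64 → miss, frames {91,64}
91 → hit
64 → hit
91 → hit
88 → miss, frames {91,64,88}
54 → miss, frames {91,64,88,54}
76 → miss, frames {91,64,88,54,76}
88 → hit
76 → hit
58 → miss, evict 54, frames {91,64,88,76,58}
91 → hit
58 → hit
64 → hit
58 → hit
76 → hit
Page faults: 6.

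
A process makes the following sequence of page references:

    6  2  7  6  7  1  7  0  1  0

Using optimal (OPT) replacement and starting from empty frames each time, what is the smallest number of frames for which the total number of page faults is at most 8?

2

f=1: 10 faults
f=2: 5 faults
f=3: 5 faults
f=4: 5 faults
f=5: 5 faults
Smallest f with faults ≤ 8 is 2.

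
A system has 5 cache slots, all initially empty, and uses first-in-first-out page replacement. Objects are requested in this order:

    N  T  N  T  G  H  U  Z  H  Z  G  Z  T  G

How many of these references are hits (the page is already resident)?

8

N → fault, frames [N]
T → fault, frames [N, T]
N → hit
T → hit
G → fault, frames [N, T, G]
H → fault, frames [N, T, G, H]
U → fault, frames [N, T, G, H, U]
Z → fault, evict N, frames [T, G, H, U, Z]
H → hit
Z → hit
G → hit
Z → hit
T → hit
G → hit
Hits: 8.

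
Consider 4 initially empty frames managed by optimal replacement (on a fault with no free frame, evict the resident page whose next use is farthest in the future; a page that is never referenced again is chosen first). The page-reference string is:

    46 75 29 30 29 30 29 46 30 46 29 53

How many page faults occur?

46 -> miss, frames (46)
75 -> miss, frames (46 75)
29 -> miss, frames (46 75 29)
30 -> miss, frames (46 75 29 30)
29 -> hit
30 -> hit
29 -> hit
46 -> hit
30 -> hit
46 -> hit
29 -> hit
53 -> miss, evict 30, frames (46 75 29 53)
Page faults: 5.

5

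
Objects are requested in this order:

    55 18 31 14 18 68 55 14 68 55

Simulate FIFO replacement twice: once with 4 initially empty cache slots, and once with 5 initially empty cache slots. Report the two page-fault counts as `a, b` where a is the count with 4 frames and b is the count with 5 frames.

6, 5

4 frames: F F F F . F F . . . → 6 faults.
5 frames: F F F F . F . . . . → 5 faults.
5 < 6: adding a frame reduced faults, as is typical.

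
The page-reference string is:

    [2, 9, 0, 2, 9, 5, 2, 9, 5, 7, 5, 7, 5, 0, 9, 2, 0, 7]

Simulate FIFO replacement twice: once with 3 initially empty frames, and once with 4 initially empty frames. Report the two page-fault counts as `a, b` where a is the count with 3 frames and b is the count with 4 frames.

12, 6

3 frames: F F F . . F F F . F F . . F F F . F → 12 faults.
4 frames: F F F . . F . . . F . . . . . F . . → 6 faults.
6 < 12: adding a frame reduced faults, as is typical.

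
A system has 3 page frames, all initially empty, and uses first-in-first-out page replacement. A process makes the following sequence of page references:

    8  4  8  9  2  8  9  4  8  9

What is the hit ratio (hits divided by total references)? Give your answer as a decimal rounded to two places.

8: miss, frames [8]
4: miss, frames [8, 4]
8: hit
9: miss, frames [8, 4, 9]
2: miss, evict 8, frames [4, 9, 2]
8: miss, evict 4, frames [9, 2, 8]
9: hit
4: miss, evict 9, frames [2, 8, 4]
8: hit
9: miss, evict 2, frames [8, 4, 9]
Hits: 3 of 10 references → 3/10 = 0.3000.

0.30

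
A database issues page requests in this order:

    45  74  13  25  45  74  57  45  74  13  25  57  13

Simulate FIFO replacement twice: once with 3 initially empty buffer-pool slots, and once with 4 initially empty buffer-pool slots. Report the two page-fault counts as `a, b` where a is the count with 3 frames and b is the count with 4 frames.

3 frames: F F F F F F F . . F F . . → 9 faults.
4 frames: F F F F . . F F F F F F . → 10 faults.
10 > 9: adding a frame increased faults — Belady's anomaly.

9, 10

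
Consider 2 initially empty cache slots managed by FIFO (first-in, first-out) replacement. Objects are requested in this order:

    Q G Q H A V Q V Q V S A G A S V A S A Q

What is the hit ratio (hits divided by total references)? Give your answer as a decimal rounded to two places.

Q: fault, frames {Q}
G: fault, frames {Q,G}
Q: hit
H: fault, evict Q, frames {G,H}
A: fault, evict G, frames {H,A}
V: fault, evict H, frames {A,V}
Q: fault, evict A, frames {V,Q}
V: hit
Q: hit
V: hit
S: fault, evict V, frames {Q,S}
A: fault, evict Q, frames {S,A}
G: fault, evict S, frames {A,G}
A: hit
S: fault, evict A, frames {G,S}
V: fault, evict G, frames {S,V}
A: fault, evict S, frames {V,A}
S: fault, evict V, frames {A,S}
A: hit
Q: fault, evict A, frames {S,Q}
Hits: 6 of 20 references → 6/20 = 0.3000.

0.30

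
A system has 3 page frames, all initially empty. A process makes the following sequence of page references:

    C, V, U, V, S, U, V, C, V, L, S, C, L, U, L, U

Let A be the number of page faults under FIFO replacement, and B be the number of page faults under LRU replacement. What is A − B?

Under FIFO: F F F . F . . F F F F F . F F . → 11 faults.
Under LRU: F F F . F . . F . F F F . F . . → 9 faults.
A − B = 11 − 9 = 2.

2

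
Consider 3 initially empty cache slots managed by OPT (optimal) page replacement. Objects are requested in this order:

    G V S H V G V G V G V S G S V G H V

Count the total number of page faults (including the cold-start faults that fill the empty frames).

6

G → fault, frames (G)
V → fault, frames (G V)
S → fault, frames (G V S)
H → fault, evict S, frames (G V H)
V → hit
G → hit
V → hit
G → hit
V → hit
G → hit
V → hit
S → fault, evict H, frames (G V S)
G → hit
S → hit
V → hit
G → hit
H → fault, evict S, frames (G V H)
V → hit
Page faults: 6.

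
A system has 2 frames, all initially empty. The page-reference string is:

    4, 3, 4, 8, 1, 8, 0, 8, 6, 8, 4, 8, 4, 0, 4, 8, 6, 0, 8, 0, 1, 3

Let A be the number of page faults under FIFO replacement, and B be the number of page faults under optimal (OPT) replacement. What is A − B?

Under FIFO: F F . F F . F F F . F F . F F F F F F . F F → 17 faults.
Under OPT: F F . F F . F . F . F . . F . F F . F . F F → 13 faults.
A − B = 17 − 13 = 4.

4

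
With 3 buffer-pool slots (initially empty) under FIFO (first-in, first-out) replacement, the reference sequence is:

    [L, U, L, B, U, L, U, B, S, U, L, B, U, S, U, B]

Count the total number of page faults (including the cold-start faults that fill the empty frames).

L: miss, frames [L]
U: miss, frames [L, U]
L: hit
B: miss, frames [L, U, B]
U: hit
L: hit
U: hit
B: hit
S: miss, evict L, frames [U, B, S]
U: hit
L: miss, evict U, frames [B, S, L]
B: hit
U: miss, evict B, frames [S, L, U]
S: hit
U: hit
B: miss, evict S, frames [L, U, B]
Page faults: 7.

7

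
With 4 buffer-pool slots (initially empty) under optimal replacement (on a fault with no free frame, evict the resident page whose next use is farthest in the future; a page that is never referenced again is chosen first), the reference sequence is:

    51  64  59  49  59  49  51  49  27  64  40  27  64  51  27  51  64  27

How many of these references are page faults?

51: miss, frames [51]
64: miss, frames [51, 64]
59: miss, frames [51, 64, 59]
49: miss, frames [51, 64, 59, 49]
59: hit
49: hit
51: hit
49: hit
27: miss, evict 49, frames [51, 64, 59, 27]
64: hit
40: miss, evict 59, frames [51, 64, 27, 40]
27: hit
64: hit
51: hit
27: hit
51: hit
64: hit
27: hit
Page faults: 6.

6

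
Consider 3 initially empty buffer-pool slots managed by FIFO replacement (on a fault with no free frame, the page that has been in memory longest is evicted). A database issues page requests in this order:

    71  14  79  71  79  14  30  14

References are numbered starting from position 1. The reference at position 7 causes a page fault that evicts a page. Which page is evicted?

71

pos 1: 71 → miss, frames (71)
pos 2: 14 → miss, frames (71 14)
pos 3: 79 → miss, frames (71 14 79)
pos 4: 71 → hit
pos 5: 79 → hit
pos 6: 14 → hit
pos 7: 30 → miss, evict 71, frames (14 79 30)
At position 7, page 71 is evicted.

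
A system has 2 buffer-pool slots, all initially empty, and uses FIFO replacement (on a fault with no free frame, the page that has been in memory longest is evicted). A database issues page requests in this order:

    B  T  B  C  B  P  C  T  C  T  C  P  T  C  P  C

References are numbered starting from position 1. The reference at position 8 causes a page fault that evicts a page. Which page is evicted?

P

pos 1: B -> miss, frames [B]
pos 2: T -> miss, frames [B, T]
pos 3: B -> hit
pos 4: C -> miss, evict B, frames [T, C]
pos 5: B -> miss, evict T, frames [C, B]
pos 6: P -> miss, evict C, frames [B, P]
pos 7: C -> miss, evict B, frames [P, C]
pos 8: T -> miss, evict P, frames [C, T]
At position 8, page P is evicted.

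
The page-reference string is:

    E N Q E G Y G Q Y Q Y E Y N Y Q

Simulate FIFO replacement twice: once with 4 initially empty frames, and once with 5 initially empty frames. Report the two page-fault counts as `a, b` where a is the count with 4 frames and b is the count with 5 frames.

4 frames: F F F . F F . . . . . F . F . F → 8 faults.
5 frames: F F F . F F . . . . . . . . . . → 5 faults.
5 < 8: adding a frame reduced faults, as is typical.

8, 5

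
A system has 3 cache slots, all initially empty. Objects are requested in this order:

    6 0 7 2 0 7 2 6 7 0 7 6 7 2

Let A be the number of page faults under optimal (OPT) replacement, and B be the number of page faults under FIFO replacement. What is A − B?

Under OPT: F F F F . . . F . . . . . F → 6 faults.
Under FIFO: F F F F . . . F . F F . . F → 8 faults.
A − B = 6 − 8 = -2.

-2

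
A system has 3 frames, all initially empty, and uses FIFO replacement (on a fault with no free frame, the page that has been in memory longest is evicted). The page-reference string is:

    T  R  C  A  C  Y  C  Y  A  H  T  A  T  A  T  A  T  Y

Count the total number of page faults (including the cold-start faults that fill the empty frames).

9

T → fault, frames (T)
R → fault, frames (T R)
C → fault, frames (T R C)
A → fault, evict T, frames (R C A)
C → hit
Y → fault, evict R, frames (C A Y)
C → hit
Y → hit
A → hit
H → fault, evict C, frames (A Y H)
T → fault, evict A, frames (Y H T)
A → fault, evict Y, frames (H T A)
T → hit
A → hit
T → hit
A → hit
T → hit
Y → fault, evict H, frames (T A Y)
Page faults: 9.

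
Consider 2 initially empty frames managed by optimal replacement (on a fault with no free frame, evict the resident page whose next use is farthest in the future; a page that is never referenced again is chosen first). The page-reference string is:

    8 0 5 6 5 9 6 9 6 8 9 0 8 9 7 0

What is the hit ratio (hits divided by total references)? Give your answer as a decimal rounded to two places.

0.44

8 → miss, frames {8}
0 → miss, frames {8,0}
5 → miss, evict 0, frames {8,5}
6 → miss, evict 8, frames {5,6}
5 → hit
9 → miss, evict 5, frames {6,9}
6 → hit
9 → hit
6 → hit
8 → miss, evict 6, frames {9,8}
9 → hit
0 → miss, evict 9, frames {8,0}
8 → hit
9 → miss, evict 8, frames {0,9}
7 → miss, evict 9, frames {0,7}
0 → hit
Hits: 7 of 16 references → 7/16 = 0.4375.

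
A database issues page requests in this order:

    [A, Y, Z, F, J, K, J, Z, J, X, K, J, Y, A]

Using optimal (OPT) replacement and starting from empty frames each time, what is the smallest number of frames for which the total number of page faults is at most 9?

3

f=1: 14 faults
f=2: 11 faults
f=3: 9 faults
f=4: 8 faults
f=5: 7 faults
f=6: 7 faults
f=7: 7 faults
Smallest f with faults ≤ 9 is 3.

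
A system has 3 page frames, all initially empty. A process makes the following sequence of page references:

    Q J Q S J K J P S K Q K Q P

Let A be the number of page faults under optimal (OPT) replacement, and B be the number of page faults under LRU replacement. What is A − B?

-3

Under OPT: F F . F . F . F . . F . . . → 6 faults.
Under LRU: F F . F . F . F F F F . . F → 9 faults.
A − B = 6 − 9 = -3.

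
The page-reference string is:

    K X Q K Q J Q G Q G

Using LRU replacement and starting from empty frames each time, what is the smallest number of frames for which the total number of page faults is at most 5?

3

f=1: 10 faults
f=2: 6 faults
f=3: 5 faults
f=4: 5 faults
f=5: 5 faults
Smallest f with faults ≤ 5 is 3.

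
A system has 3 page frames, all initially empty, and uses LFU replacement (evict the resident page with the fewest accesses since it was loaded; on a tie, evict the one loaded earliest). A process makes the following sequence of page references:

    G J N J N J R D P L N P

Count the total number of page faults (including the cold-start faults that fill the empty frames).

8

G: fault, frames {G}
J: fault, frames {G,J}
N: fault, frames {G,J,N}
J: hit
N: hit
J: hit
R: fault, evict G, frames {J,N,R}
D: fault, evict R, frames {J,N,D}
P: fault, evict D, frames {J,N,P}
L: fault, evict P, frames {J,N,L}
N: hit
P: fault, evict L, frames {J,N,P}
Page faults: 8.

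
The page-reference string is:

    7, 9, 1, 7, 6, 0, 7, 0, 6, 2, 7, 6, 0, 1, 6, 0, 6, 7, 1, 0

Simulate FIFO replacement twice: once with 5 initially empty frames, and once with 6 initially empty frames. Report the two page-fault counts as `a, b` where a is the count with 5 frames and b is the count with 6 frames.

5 frames: F F F . F F . . . F F . . . . . . . . . → 7 faults.
6 frames: F F F . F F . . . F . . . . . . . . . . → 6 faults.
6 < 7: adding a frame reduced faults, as is typical.

7, 6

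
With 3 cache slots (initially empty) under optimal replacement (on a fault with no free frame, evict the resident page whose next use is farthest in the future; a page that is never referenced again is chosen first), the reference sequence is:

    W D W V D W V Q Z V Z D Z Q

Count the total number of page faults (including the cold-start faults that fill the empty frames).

6

W → fault, frames [W]
D → fault, frames [W, D]
W → hit
V → fault, frames [W, D, V]
D → hit
W → hit
V → hit
Q → fault, evict W, frames [D, V, Q]
Z → fault, evict Q, frames [D, V, Z]
V → hit
Z → hit
D → hit
Z → hit
Q → fault, evict Z, frames [D, V, Q]
Page faults: 6.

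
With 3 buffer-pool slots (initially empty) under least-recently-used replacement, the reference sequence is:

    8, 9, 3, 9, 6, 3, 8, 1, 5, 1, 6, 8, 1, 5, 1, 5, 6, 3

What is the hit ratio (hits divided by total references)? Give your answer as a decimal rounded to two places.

8 → fault, frames [8]
9 → fault, frames [8, 9]
3 → fault, frames [8, 9, 3]
9 → hit
6 → fault, evict 8, frames [3, 9, 6]
3 → hit
8 → fault, evict 9, frames [6, 3, 8]
1 → fault, evict 6, frames [3, 8, 1]
5 → fault, evict 3, frames [8, 1, 5]
1 → hit
6 → fault, evict 8, frames [5, 1, 6]
8 → fault, evict 5, frames [1, 6, 8]
1 → hit
5 → fault, evict 6, frames [8, 1, 5]
1 → hit
5 → hit
6 → fault, evict 8, frames [1, 5, 6]
3 → fault, evict 1, frames [5, 6, 3]
Hits: 6 of 18 references → 6/18 = 0.3333.

0.33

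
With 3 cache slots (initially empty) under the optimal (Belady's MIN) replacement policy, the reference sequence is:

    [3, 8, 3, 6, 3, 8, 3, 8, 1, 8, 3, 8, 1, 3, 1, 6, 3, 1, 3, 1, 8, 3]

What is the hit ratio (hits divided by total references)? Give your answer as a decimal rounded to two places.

3 → fault, frames (3)
8 → fault, frames (3 8)
3 → hit
6 → fault, frames (3 8 6)
3 → hit
8 → hit
3 → hit
8 → hit
1 → fault, evict 6, frames (3 8 1)
8 → hit
3 → hit
8 → hit
1 → hit
3 → hit
1 → hit
6 → fault, evict 8, frames (3 1 6)
3 → hit
1 → hit
3 → hit
1 → hit
8 → fault, evict 6, frames (3 1 8)
3 → hit
Hits: 16 of 22 references → 16/22 = 0.7273.

0.73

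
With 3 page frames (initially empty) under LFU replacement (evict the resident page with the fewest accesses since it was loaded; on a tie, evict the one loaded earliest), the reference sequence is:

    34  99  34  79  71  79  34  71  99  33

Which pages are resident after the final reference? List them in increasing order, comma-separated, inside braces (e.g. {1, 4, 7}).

34: fault, frames [34]
99: fault, frames [34, 99]
34: hit
79: fault, frames [34, 99, 79]
71: fault, evict 99, frames [34, 79, 71]
79: hit
34: hit
71: hit
99: fault, evict 79, frames [34, 71, 99]
33: fault, evict 99, frames [34, 71, 33]

{33, 34, 71}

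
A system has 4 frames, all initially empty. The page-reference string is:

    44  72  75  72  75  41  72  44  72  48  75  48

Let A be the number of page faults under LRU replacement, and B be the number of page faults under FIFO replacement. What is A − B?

1

Under LRU: F F F . . F . . . F F . → 6 faults.
Under FIFO: F F F . . F . . . F . . → 5 faults.
A − B = 6 − 5 = 1.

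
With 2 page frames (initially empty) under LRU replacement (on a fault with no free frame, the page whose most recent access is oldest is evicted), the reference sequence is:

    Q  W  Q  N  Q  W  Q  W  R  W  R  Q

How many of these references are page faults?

6

Q: miss, frames {Q}
W: miss, frames {Q,W}
Q: hit
N: miss, evict W, frames {Q,N}
Q: hit
W: miss, evict N, frames {Q,W}
Q: hit
W: hit
R: miss, evict Q, frames {W,R}
W: hit
R: hit
Q: miss, evict W, frames {R,Q}
Page faults: 6.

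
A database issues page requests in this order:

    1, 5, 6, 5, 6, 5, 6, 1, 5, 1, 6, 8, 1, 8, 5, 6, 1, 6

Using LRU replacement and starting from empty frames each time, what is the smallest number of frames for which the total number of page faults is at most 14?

f=1: 18 faults
f=2: 11 faults
f=3: 7 faults
f=4: 4 faults
Smallest f with faults ≤ 14 is 2.

2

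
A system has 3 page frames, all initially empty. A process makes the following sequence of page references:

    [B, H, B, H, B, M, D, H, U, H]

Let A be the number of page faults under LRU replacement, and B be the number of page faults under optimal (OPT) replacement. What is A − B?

Under LRU: F F . . . F F F F . → 6 faults.
Under OPT: F F . . . F F . F . → 5 faults.
A − B = 6 − 5 = 1.

1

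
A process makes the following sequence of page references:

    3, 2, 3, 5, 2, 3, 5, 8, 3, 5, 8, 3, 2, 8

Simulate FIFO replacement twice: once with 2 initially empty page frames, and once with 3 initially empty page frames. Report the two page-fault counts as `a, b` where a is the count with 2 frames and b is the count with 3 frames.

9, 6

2 frames: F F . F . F . F . F . F F F → 9 faults.
3 frames: F F . F . . . F F . . . F . → 6 faults.
6 < 9: adding a frame reduced faults, as is typical.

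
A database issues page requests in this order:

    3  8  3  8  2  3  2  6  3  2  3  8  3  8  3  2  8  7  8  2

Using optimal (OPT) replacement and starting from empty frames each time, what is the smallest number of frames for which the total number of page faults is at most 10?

f=1: 20 faults
f=2: 9 faults
f=3: 6 faults
f=4: 5 faults
f=5: 5 faults
Smallest f with faults ≤ 10 is 2.

2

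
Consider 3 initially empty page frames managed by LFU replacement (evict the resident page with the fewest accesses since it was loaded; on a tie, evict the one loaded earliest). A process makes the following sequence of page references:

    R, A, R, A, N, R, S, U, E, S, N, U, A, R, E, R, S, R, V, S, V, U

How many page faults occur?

15

R → fault, frames [R]
A → fault, frames [R, A]
R → hit
A → hit
N → fault, frames [R, A, N]
R → hit
S → fault, evict N, frames [R, A, S]
U → fault, evict S, frames [R, A, U]
E → fault, evict U, frames [R, A, E]
S → fault, evict E, frames [R, A, S]
N → fault, evict S, frames [R, A, N]
U → fault, evict N, frames [R, A, U]
A → hit
R → hit
E → fault, evict U, frames [R, A, E]
R → hit
S → fault, evict E, frames [R, A, S]
R → hit
V → fault, evict S, frames [R, A, V]
S → fault, evict V, frames [R, A, S]
V → fault, evict S, frames [R, A, V]
U → fault, evict V, frames [R, A, U]
Page faults: 15.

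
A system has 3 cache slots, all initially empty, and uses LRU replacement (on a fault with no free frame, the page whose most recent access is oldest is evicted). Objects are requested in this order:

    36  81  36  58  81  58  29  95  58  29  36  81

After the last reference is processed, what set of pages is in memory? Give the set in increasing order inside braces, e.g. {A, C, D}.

{29, 36, 81}

36 -> fault, frames [36]
81 -> fault, frames [36, 81]
36 -> hit
58 -> fault, frames [81, 36, 58]
81 -> hit
58 -> hit
29 -> fault, evict 36, frames [81, 58, 29]
95 -> fault, evict 81, frames [58, 29, 95]
58 -> hit
29 -> hit
36 -> fault, evict 95, frames [58, 29, 36]
81 -> fault, evict 58, frames [29, 36, 81]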